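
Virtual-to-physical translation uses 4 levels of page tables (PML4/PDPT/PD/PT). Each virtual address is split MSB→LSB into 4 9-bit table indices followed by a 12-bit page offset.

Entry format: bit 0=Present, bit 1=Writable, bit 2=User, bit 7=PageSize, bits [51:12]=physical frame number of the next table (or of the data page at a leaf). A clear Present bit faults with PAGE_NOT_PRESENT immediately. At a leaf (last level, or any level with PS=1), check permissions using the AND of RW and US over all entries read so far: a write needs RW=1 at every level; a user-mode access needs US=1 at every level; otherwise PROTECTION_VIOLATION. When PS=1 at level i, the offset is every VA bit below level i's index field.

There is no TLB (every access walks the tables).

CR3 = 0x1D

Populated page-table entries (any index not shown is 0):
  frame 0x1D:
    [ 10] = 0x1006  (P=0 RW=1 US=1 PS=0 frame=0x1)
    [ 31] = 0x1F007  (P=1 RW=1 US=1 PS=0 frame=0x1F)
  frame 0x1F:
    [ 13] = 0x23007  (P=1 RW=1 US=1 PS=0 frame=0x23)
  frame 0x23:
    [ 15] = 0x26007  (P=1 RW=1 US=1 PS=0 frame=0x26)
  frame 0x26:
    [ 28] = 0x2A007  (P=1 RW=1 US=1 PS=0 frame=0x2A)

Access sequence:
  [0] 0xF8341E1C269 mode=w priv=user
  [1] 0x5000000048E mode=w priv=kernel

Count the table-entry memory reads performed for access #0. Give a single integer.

Trace:
#0 VA=0xF8341E1C269 (w,user):
  L0 @0x1D[31] → 0x1F007  P=1,RW=1,US=1,PS=0
  L1 @0x1F[13] → 0x23007  P=1,RW=1,US=1,PS=0
  L2 @0x23[15] → 0x26007  P=1,RW=1,US=1,PS=0
  L3 @0x26[28] → 0x2A007  P=1,RW=1,US=1,PS=0
  → PA=0x2A269  (4 entries read)
#1 VA=0x5000000048E (w,kernel):
  L0 @0x1D[10] → 0x1006  P=0,RW=1,US=1,PS=0
  ✗ PAGE_NOT_PRESENT  [1 reads]

Entries read for #0: 4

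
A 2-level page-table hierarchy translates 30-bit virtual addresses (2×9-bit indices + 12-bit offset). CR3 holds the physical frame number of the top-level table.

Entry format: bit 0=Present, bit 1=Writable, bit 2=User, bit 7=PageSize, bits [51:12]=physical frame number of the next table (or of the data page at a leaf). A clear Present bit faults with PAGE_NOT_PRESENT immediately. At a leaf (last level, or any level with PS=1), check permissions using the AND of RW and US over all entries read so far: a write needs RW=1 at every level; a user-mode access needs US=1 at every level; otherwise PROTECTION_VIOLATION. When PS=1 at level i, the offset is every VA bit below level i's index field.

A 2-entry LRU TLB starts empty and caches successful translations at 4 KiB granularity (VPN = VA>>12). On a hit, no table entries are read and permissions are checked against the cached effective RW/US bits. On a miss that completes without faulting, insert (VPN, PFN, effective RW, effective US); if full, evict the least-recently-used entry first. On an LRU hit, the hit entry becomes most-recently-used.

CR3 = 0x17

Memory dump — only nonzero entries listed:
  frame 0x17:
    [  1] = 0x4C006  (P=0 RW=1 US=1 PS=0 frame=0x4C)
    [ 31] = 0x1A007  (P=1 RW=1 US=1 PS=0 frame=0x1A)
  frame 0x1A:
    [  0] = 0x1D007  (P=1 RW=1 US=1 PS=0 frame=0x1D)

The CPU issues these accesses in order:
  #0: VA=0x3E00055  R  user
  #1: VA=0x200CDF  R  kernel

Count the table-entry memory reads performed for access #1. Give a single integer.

Walk each access:
#0 VA=0x3E00055 (r,user):
  L0: frame=0x17 idx=31 entry=0x1A007 [P=1 RW=1 US=1 PS=0]
  L1: frame=0x1A idx=0 entry=0x1D007 [P=1 RW=1 US=1 PS=0]
  ✓ 0x1D055  — 2 lookups
#1 VA=0x200CDF (r,kernel):
  L0: frame=0x17 idx=1 entry=0x4C006 [P=0 RW=1 US=1 PS=0]
  → PAGE_NOT_PRESENT  (1 entries read)

Entries read for #1: 1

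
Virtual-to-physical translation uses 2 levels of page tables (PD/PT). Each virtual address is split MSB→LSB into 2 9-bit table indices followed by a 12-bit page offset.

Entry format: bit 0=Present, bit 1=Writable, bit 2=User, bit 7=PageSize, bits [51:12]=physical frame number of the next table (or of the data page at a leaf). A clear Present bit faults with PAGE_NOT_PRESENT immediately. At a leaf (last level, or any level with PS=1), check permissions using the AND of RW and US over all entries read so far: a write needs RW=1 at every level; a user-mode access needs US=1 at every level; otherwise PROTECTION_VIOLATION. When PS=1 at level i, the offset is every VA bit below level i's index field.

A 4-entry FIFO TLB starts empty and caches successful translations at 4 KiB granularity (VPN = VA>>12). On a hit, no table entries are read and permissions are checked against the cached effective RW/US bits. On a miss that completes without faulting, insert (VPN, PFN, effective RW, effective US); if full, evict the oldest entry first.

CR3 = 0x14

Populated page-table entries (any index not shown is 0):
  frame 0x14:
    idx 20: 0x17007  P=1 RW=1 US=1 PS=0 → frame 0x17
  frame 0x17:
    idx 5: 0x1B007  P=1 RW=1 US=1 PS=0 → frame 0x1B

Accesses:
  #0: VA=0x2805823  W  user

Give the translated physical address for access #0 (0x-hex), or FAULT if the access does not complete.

Walk each access:
#0 VA=0x2805823 (w,user):
  lvl0: tbl 0x14, slot 20 ⇒ 0x17007 (P1/RW1/US1/PS0)
  lvl1: tbl 0x17, slot 5 ⇒ 0x1B007 (P1/RW1/US1/PS0)
  ⇒ phys 0x1B823  [2 reads]

Access #0 PA: 0x1B823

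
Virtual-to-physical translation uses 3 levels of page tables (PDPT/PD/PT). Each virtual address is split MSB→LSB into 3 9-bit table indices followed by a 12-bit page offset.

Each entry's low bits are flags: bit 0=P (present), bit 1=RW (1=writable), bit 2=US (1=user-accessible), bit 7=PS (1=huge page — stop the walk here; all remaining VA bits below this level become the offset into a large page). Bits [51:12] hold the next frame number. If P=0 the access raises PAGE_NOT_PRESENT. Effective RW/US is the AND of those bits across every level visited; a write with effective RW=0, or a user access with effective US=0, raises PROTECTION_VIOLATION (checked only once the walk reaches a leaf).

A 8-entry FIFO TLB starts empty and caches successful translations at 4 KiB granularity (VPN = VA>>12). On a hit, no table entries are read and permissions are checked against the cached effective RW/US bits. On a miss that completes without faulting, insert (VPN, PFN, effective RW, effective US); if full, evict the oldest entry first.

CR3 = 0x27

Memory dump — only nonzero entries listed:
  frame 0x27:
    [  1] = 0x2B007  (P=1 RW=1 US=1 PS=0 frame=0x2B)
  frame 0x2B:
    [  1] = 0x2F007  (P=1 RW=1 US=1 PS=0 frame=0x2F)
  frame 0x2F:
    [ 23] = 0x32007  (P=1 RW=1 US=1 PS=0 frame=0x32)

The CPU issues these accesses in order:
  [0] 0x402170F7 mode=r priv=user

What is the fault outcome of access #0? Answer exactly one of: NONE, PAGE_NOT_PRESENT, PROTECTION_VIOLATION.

Walk each access:
#0 VA=0x402170F7 (r,user):
  lvl0: tbl 0x27, slot 1 ⇒ 0x2B007 (P1/RW1/US1/PS0)
  lvl1: tbl 0x2B, slot 1 ⇒ 0x2F007 (P1/RW1/US1/PS0)
  lvl2: tbl 0x2F, slot 23 ⇒ 0x32007 (P1/RW1/US1/PS0)
  ⇒ phys 0x320F7  [3 reads]

Access #0 fault: NONE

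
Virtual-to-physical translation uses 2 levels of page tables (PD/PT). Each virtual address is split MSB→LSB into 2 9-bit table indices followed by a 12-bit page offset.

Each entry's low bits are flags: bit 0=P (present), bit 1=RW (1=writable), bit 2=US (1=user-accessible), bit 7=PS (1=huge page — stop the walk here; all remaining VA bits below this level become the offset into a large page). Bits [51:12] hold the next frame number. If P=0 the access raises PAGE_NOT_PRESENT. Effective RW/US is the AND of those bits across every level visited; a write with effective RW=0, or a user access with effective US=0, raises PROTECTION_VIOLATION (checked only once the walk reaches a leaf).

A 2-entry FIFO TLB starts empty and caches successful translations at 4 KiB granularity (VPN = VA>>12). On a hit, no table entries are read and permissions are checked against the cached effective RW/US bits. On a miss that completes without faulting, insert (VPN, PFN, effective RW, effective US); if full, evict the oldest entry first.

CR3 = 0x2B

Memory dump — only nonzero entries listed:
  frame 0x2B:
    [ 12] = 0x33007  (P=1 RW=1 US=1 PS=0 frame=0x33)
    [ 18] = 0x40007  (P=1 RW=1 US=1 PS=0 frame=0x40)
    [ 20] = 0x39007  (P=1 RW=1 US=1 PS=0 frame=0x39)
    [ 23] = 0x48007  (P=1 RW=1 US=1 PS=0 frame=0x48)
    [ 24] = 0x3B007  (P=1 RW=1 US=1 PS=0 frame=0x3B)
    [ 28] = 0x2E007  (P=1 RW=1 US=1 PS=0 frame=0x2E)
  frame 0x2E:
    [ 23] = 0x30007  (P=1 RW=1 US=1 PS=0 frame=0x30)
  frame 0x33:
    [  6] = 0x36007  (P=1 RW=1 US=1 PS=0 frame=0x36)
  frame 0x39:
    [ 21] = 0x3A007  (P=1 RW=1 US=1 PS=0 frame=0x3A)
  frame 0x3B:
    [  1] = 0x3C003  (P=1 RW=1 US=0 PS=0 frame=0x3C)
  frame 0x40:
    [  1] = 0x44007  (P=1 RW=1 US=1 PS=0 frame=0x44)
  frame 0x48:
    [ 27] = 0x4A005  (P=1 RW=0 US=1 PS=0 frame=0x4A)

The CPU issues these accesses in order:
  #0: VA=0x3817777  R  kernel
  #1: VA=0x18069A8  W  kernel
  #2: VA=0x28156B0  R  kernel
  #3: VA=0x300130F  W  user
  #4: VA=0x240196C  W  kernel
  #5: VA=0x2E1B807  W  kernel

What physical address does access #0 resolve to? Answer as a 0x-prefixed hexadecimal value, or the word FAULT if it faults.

Per-access translation:
#0 VA=0x3817777 (r,kernel):
  L0: frame=0x2B idx=28 entry=0x2E007 [P=1 RW=1 US=1 PS=0]
  L1: frame=0x2E idx=23 entry=0x30007 [P=1 RW=1 US=1 PS=0]
  ✓ 0x30777  — 2 lookups
#1 VA=0x18069A8 (w,kernel):
  L0: frame=0x2B idx=12 entry=0x33007 [P=1 RW=1 US=1 PS=0]
  L1: frame=0x33 idx=6 entry=0x36007 [P=1 RW=1 US=1 PS=0]
  ✓ 0x369A8  — 2 lookups
#2 VA=0x28156B0 (r,kernel):
  L0: frame=0x2B idx=20 entry=0x39007 [P=1 RW=1 US=1 PS=0]
  L1: frame=0x39 idx=21 entry=0x3A007 [P=1 RW=1 US=1 PS=0]
  ✓ 0x3A6B0  — 2 lookups
#3 VA=0x300130F (w,user):
  L0: frame=0x2B idx=24 entry=0x3B007 [P=1 RW=1 US=1 PS=0]
  L1: frame=0x3B idx=1 entry=0x3C003 [P=1 RW=1 US=0 PS=0]
  ✗ PROTECTION_VIOLATION  [2 reads]
#4 VA=0x240196C (w,kernel):
  L0: frame=0x2B idx=18 entry=0x40007 [P=1 RW=1 US=1 PS=0]
  L1: frame=0x40 idx=1 entry=0x44007 [P=1 RW=1 US=1 PS=0]
  ✓ 0x4496C  — 2 lookups
#5 VA=0x2E1B807 (w,kernel):
  L0: frame=0x2B idx=23 entry=0x48007 [P=1 RW=1 US=1 PS=0]
  L1: frame=0x48 idx=27 entry=0x4A005 [P=1 RW=0 US=1 PS=0]
  ✗ PROTECTION_VIOLATION  [2 reads]

Access #0 PA: 0x30777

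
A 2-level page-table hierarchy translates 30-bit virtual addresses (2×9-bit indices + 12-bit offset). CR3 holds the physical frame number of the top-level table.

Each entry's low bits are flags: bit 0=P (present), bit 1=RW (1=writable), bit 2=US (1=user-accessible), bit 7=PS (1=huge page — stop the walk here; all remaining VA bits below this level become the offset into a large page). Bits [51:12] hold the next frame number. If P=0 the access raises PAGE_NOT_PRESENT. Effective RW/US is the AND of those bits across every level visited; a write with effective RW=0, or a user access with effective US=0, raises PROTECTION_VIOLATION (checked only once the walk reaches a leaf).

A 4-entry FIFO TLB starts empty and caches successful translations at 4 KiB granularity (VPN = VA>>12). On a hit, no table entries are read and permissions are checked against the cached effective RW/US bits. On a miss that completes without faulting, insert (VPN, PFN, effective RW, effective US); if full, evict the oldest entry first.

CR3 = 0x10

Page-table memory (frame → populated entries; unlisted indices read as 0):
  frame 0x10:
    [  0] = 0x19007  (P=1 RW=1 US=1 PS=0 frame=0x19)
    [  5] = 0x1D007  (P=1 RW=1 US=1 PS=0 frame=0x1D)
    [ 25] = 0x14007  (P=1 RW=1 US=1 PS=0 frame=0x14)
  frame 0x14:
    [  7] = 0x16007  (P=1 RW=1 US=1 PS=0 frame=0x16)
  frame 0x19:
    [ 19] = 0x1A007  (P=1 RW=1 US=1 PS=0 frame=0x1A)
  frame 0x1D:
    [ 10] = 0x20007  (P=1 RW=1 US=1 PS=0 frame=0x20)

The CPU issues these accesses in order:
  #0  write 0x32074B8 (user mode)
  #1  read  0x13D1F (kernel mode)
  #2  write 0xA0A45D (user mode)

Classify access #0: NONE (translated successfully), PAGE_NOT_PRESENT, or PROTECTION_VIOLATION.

Per-access translation:
#0 VA=0x32074B8 (w,user):
  L0: frame=0x10 idx=25 entry=0x14007 [P=1 RW=1 US=1 PS=0]
  L1: frame=0x14 idx=7 entry=0x16007 [P=1 RW=1 US=1 PS=0]
  ✓ 0x164B8  — 2 lookups
#1 VA=0x13D1F (r,kernel):
  L0: frame=0x10 idx=0 entry=0x19007 [P=1 RW=1 US=1 PS=0]
  L1: frame=0x19 idx=19 entry=0x1A007 [P=1 RW=1 US=1 PS=0]
  ✓ 0x1AD1F  — 2 lookups
#2 VA=0xA0A45D (w,user):
  L0: frame=0x10 idx=5 entry=0x1D007 [P=1 RW=1 US=1 PS=0]
  L1: frame=0x1D idx=10 entry=0x20007 [P=1 RW=1 US=1 PS=0]
  ✓ 0x2045D  — 2 lookups

Access #0 fault: NONE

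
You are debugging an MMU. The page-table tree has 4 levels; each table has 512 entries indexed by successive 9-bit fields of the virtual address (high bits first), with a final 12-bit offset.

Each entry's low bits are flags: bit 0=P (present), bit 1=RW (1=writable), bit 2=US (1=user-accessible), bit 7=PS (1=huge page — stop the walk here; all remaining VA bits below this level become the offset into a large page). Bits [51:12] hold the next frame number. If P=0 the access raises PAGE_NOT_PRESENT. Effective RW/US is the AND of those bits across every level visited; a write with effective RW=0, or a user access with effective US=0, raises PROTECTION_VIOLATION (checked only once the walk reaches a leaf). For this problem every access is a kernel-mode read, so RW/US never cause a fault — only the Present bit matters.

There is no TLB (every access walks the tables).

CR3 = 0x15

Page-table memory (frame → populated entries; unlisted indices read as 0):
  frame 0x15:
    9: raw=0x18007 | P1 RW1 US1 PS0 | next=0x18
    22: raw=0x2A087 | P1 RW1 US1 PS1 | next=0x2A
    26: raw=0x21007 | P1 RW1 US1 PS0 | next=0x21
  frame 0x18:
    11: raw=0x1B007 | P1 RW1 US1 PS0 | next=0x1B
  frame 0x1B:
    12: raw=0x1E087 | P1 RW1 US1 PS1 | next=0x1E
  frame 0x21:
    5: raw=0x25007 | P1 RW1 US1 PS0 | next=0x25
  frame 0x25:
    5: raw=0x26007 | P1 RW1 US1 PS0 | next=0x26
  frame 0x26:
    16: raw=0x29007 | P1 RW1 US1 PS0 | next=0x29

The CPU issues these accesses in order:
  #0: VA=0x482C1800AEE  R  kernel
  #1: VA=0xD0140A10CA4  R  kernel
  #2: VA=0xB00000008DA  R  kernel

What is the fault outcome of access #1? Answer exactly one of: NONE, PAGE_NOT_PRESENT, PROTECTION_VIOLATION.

Walk each access:
#0 VA=0x482C1800AEE (r,kernel):
  [0] read 0x15 idx=9: raw=0x18007 flags P=1 W=1 U=1 S=0
  [1] read 0x18 idx=11: raw=0x1B007 flags P=1 W=1 U=1 S=0
  [2] read 0x1B idx=12: raw=0x1E087 flags P=1 W=1 U=1 S=1
  ⇒ phys 0x1EAEE (huge @L2)  [3 reads]
#1 VA=0xD0140A10CA4 (r,kernel):
  [0] read 0x15 idx=26: raw=0x21007 flags P=1 W=1 U=1 S=0
  [1] read 0x21 idx=5: raw=0x25007 flags P=1 W=1 U=1 S=0
  [2] read 0x25 idx=5: raw=0x26007 flags P=1 W=1 U=1 S=0
  [3] read 0x26 idx=16: raw=0x29007 flags P=1 W=1 U=1 S=0
  ⇒ phys 0x29CA4  [4 reads]
#2 VA=0xB00000008DA (r,kernel):
  [0] read 0x15 idx=22: raw=0x2A087 flags P=1 W=1 U=1 S=1
  ⇒ phys 0x2A8DA (huge @L0)  [1 reads]

Access #1 fault: NONE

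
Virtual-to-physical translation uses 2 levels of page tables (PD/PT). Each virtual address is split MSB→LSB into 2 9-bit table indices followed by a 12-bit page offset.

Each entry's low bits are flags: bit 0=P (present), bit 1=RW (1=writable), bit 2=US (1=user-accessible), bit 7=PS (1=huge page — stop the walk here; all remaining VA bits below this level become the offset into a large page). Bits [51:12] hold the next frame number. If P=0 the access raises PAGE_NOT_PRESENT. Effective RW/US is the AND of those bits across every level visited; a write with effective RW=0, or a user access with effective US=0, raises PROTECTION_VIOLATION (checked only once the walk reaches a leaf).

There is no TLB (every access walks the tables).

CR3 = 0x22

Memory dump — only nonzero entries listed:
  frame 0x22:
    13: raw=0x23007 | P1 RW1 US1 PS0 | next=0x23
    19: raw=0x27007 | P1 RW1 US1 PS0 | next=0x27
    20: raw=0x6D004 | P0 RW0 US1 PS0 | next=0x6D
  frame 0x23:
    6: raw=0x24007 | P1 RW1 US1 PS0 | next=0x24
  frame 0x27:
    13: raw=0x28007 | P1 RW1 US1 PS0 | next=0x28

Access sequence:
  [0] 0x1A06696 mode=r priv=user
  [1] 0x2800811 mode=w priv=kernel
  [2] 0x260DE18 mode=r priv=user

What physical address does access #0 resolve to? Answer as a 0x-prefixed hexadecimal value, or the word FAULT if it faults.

Per-access translation:
#0 VA=0x1A06696 (r,user):
  L0 @0x22[13] → 0x23007  P=1,RW=1,US=1,PS=0
  L1 @0x23[6] → 0x24007  P=1,RW=1,US=1,PS=0
  → PA=0x24696  (2 entries read)
#1 VA=0x2800811 (w,kernel):
  L0 @0x22[20] → 0x6D004  P=0,RW=0,US=1,PS=0
  ⇒ fault: PAGE_NOT_PRESENT  — 1 lookups
#2 VA=0x260DE18 (r,user):
  L0 @0x22[19] → 0x27007  P=1,RW=1,US=1,PS=0
  L1 @0x27[13] → 0x28007  P=1,RW=1,US=1,PS=0
  → PA=0x28E18  (2 entries read)

Access #0 PA: 0x24696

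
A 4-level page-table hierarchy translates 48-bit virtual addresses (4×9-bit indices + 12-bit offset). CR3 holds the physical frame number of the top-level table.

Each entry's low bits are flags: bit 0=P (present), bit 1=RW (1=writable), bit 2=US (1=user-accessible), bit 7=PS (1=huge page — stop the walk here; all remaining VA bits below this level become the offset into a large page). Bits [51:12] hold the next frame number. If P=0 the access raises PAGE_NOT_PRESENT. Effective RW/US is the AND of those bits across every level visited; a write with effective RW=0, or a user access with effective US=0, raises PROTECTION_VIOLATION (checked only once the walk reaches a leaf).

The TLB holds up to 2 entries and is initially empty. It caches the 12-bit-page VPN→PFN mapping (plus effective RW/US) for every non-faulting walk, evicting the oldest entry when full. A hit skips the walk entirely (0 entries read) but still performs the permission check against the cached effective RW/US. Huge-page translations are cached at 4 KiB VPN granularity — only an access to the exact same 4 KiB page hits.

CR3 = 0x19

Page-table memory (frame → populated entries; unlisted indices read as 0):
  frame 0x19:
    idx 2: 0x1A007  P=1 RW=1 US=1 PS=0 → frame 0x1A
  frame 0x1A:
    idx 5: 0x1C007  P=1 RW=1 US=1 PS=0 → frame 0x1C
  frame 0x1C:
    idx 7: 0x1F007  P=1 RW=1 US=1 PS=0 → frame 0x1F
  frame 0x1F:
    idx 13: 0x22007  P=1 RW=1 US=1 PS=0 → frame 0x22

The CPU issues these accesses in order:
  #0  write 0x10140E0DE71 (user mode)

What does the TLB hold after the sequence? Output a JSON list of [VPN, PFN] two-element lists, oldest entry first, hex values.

Trace:
#0 VA=0x10140E0DE71 (w,user):
  lvl0: tbl 0x19, slot 2 ⇒ 0x1A007 (P1/RW1/US1/PS0)
  lvl1: tbl 0x1A, slot 5 ⇒ 0x1C007 (P1/RW1/US1/PS0)
  lvl2: tbl 0x1C, slot 7 ⇒ 0x1F007 (P1/RW1/US1/PS0)
  lvl3: tbl 0x1F, slot 13 ⇒ 0x22007 (P1/RW1/US1/PS0)
  ⇒ phys 0x22E71  [4 reads]

TLB: [["0x10140E0D", "0x22"]]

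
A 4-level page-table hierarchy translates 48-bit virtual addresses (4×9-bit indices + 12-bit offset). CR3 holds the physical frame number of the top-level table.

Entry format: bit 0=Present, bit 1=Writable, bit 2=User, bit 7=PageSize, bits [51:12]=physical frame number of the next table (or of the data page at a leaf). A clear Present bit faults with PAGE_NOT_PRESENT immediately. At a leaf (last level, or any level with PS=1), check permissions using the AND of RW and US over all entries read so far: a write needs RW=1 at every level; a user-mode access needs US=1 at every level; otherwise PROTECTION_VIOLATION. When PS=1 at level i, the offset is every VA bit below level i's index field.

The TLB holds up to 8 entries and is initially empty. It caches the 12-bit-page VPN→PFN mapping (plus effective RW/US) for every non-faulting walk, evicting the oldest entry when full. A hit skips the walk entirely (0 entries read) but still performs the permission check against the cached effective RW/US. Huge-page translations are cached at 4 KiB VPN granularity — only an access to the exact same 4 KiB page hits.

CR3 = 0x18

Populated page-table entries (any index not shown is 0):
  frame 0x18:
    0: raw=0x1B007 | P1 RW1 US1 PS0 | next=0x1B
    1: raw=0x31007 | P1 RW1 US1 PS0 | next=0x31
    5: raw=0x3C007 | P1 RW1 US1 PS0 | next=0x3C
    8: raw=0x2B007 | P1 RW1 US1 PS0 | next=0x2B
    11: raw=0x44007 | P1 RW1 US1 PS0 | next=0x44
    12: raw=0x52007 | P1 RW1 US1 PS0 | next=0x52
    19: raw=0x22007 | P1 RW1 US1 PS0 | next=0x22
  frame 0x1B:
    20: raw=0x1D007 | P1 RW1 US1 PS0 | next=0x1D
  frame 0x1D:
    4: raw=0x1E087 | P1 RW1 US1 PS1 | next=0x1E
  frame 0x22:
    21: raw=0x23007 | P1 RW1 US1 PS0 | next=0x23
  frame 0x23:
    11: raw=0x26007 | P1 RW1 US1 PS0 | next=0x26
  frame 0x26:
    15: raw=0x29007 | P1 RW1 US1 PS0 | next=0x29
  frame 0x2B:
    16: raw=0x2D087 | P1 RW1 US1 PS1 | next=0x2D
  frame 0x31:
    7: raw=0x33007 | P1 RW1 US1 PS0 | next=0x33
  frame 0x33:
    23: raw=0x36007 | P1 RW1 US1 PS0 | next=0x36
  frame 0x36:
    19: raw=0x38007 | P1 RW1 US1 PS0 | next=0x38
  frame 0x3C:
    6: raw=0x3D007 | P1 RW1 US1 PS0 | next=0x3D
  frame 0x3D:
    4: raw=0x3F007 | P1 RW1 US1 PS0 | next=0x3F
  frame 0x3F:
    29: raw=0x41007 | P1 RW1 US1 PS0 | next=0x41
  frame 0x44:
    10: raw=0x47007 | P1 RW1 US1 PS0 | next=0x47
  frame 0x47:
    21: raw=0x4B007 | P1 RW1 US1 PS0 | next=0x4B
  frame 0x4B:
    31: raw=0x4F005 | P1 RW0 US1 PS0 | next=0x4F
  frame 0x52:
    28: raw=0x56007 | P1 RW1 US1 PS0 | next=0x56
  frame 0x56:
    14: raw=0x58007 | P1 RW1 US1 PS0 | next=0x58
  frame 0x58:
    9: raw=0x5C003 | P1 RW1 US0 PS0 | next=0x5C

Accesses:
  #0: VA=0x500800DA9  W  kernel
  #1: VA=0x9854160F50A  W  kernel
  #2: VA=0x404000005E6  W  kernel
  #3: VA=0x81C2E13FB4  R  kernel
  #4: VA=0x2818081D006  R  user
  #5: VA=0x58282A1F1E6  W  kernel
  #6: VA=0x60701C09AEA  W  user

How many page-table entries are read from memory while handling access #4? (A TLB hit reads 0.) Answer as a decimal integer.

Per-access translation:
#0 VA=0x500800DA9 (w,kernel):
  [0] read 0x18 idx=0: raw=0x1B007 flags P=1 W=1 U=1 S=0
  [1] read 0x1B idx=20: raw=0x1D007 flags P=1 W=1 U=1 S=0
  [2] read 0x1D idx=4: raw=0x1E087 flags P=1 W=1 U=1 S=1
  ⇒ phys 0x1EDA9 (huge @L2)  [3 reads]
#1 VA=0x9854160F50A (w,kernel):
  [0] read 0x18 idx=19: raw=0x22007 flags P=1 W=1 U=1 S=0
  [1] read 0x22 idx=21: raw=0x23007 flags P=1 W=1 U=1 S=0
  [2] read 0x23 idx=11: raw=0x26007 flags P=1 W=1 U=1 S=0
  [3] read 0x26 idx=15: raw=0x29007 flags P=1 W=1 U=1 S=0
  ⇒ phys 0x2950A  [4 reads]
#2 VA=0x404000005E6 (w,kernel):
  [0] read 0x18 idx=8: raw=0x2B007 flags P=1 W=1 U=1 S=0
  [1] read 0x2B idx=16: raw=0x2D087 flags P=1 W=1 U=1 S=1
  ⇒ phys 0x2D5E6 (huge @L1)  [2 reads]
#3 VA=0x81C2E13FB4 (r,kernel):
  [0] read 0x18 idx=1: raw=0x31007 flags P=1 W=1 U=1 S=0
  [1] read 0x31 idx=7: raw=0x33007 flags P=1 W=1 U=1 S=0
  [2] read 0x33 idx=23: raw=0x36007 flags P=1 W=1 U=1 S=0
  [3] read 0x36 idx=19: raw=0x38007 flags P=1 W=1 U=1 S=0
  ⇒ phys 0x38FB4  [4 reads]
#4 VA=0x2818081D006 (r,user):
  [0] read 0x18 idx=5: raw=0x3C007 flags P=1 W=1 U=1 S=0
  [1] read 0x3C idx=6: raw=0x3D007 flags P=1 W=1 U=1 S=0
  [2] read 0x3D idx=4: raw=0x3F007 flags P=1 W=1 U=1 S=0
  [3] read 0x3F idx=29: raw=0x41007 flags P=1 W=1 U=1 S=0
  ⇒ phys 0x41006  [4 reads]
#5 VA=0x58282A1F1E6 (w,kernel):
  [0] read 0x18 idx=11: raw=0x44007 flags P=1 W=1 U=1 S=0
  [1] read 0x44 idx=10: raw=0x47007 flags P=1 W=1 U=1 S=0
  [2] read 0x47 idx=21: raw=0x4B007 flags P=1 W=1 U=1 S=0
  [3] read 0x4B idx=31: raw=0x4F005 flags P=1 W=0 U=1 S=0
  ⇒ fault: PROTECTION_VIOLATION  — 4 lookups
#6 VA=0x60701C09AEA (w,user):
  [0] read 0x18 idx=12: raw=0x52007 flags P=1 W=1 U=1 S=0
  [1] read 0x52 idx=28: raw=0x56007 flags P=1 W=1 U=1 S=0
  [2] read 0x56 idx=14: raw=0x58007 flags P=1 W=1 U=1 S=0
  [3] read 0x58 idx=9: raw=0x5C003 flags P=1 W=1 U=0 S=0
  ⇒ fault: PROTECTION_VIOLATION  — 4 lookups

Entries read for #4: 4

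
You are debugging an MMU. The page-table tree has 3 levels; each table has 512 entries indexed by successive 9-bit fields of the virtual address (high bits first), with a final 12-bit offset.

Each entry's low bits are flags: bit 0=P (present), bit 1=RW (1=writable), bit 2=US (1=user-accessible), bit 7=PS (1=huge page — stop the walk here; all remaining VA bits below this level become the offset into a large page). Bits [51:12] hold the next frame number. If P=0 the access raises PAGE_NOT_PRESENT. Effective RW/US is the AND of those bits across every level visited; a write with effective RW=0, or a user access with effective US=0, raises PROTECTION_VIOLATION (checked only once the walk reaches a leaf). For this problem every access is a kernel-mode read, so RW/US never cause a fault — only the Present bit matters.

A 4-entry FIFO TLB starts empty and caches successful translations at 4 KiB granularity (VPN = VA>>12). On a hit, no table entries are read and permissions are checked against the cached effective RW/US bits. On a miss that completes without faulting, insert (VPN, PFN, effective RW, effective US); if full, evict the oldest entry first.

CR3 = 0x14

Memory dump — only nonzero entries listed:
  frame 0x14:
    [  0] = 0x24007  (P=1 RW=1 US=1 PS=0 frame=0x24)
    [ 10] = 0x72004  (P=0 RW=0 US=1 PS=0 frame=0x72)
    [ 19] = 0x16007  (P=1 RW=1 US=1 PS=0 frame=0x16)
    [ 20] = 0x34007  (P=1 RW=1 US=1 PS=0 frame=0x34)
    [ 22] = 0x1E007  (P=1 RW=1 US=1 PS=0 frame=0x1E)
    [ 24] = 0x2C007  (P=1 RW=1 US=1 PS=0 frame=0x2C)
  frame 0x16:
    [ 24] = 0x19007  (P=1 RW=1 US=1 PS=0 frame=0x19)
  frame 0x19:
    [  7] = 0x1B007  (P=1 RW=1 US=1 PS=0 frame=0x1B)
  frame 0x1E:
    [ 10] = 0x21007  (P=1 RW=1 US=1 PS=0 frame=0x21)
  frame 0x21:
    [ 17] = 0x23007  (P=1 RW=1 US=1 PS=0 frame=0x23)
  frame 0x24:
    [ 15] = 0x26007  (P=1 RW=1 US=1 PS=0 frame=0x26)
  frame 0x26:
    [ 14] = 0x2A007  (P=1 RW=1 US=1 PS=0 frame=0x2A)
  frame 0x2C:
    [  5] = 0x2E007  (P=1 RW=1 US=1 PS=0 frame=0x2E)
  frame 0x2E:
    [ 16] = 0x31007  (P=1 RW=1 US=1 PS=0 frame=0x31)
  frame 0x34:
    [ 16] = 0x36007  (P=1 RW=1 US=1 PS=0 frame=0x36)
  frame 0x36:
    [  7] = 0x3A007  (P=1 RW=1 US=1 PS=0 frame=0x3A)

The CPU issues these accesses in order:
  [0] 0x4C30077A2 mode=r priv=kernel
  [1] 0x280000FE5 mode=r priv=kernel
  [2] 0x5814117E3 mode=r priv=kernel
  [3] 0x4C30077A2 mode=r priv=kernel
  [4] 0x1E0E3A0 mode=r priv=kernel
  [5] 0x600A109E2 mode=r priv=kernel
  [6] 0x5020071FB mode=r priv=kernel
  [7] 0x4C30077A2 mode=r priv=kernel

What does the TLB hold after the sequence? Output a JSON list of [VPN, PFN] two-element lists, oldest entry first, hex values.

Per-access translation:
#0 VA=0x4C30077A2 (r,kernel):
  [0] read 0x14 idx=19: raw=0x16007 flags P=1 W=1 U=1 S=0
  [1] read 0x16 idx=24: raw=0x19007 flags P=1 W=1 U=1 S=0
  [2] read 0x19 idx=7: raw=0x1B007 flags P=1 W=1 U=1 S=0
  → PA=0x1B7A2  (3 entries read)
#1 VA=0x280000FE5 (r,kernel):
  [0] read 0x14 idx=10: raw=0x72004 flags P=0 W=0 U=1 S=0
  ✗ PAGE_NOT_PRESENT  [1 reads]
#2 VA=0x5814117E3 (r,kernel):
  [0] read 0x14 idx=22: raw=0x1E007 flags P=1 W=1 U=1 S=0
  [1] read 0x1E idx=10: raw=0x21007 flags P=1 W=1 U=1 S=0
  [2] read 0x21 idx=17: raw=0x23007 flags P=1 W=1 U=1 S=0
  → PA=0x237E3  (3 entries read)
#3 VA=0x4C30077A2 (r,kernel):
  TLB hit vpn=0x4C3007 → PA=0x1B7A2
#4 VA=0x1E0E3A0 (r,kernel):
  [0] read 0x14 idx=0: raw=0x24007 flags P=1 W=1 U=1 S=0
  [1] read 0x24 idx=15: raw=0x26007 flags P=1 W=1 U=1 S=0
  [2] read 0x26 idx=14: raw=0x2A007 flags P=1 W=1 U=1 S=0
  → PA=0x2A3A0  (3 entries read)
#5 VA=0x600A109E2 (r,kernel):
  [0] read 0x14 idx=24: raw=0x2C007 flags P=1 W=1 U=1 S=0
  [1] read 0x2C idx=5: raw=0x2E007 flags P=1 W=1 U=1 S=0
  [2] read 0x2E idx=16: raw=0x31007 flags P=1 W=1 U=1 S=0
  → PA=0x319E2  (3 entries read)
#6 VA=0x5020071FB (r,kernel):
  [0] read 0x14 idx=20: raw=0x34007 flags P=1 W=1 U=1 S=0
  [1] read 0x34 idx=16: raw=0x36007 flags P=1 W=1 U=1 S=0
  [2] read 0x36 idx=7: raw=0x3A007 flags P=1 W=1 U=1 S=0
  → PA=0x3A1FB  (3 entries read)
#7 VA=0x4C30077A2 (r,kernel):
  [0] read 0x14 idx=19: raw=0x16007 flags P=1 W=1 U=1 S=0
  [1] read 0x16 idx=24: raw=0x19007 flags P=1 W=1 U=1 S=0
  [2] read 0x19 idx=7: raw=0x1B007 flags P=1 W=1 U=1 S=0
  → PA=0x1B7A2  (3 entries read)

TLB: [["0x1E0E", "0x2A"], ["0x600A10", "0x31"], ["0x502007", "0x3A"], ["0x4C3007", "0x1B"]]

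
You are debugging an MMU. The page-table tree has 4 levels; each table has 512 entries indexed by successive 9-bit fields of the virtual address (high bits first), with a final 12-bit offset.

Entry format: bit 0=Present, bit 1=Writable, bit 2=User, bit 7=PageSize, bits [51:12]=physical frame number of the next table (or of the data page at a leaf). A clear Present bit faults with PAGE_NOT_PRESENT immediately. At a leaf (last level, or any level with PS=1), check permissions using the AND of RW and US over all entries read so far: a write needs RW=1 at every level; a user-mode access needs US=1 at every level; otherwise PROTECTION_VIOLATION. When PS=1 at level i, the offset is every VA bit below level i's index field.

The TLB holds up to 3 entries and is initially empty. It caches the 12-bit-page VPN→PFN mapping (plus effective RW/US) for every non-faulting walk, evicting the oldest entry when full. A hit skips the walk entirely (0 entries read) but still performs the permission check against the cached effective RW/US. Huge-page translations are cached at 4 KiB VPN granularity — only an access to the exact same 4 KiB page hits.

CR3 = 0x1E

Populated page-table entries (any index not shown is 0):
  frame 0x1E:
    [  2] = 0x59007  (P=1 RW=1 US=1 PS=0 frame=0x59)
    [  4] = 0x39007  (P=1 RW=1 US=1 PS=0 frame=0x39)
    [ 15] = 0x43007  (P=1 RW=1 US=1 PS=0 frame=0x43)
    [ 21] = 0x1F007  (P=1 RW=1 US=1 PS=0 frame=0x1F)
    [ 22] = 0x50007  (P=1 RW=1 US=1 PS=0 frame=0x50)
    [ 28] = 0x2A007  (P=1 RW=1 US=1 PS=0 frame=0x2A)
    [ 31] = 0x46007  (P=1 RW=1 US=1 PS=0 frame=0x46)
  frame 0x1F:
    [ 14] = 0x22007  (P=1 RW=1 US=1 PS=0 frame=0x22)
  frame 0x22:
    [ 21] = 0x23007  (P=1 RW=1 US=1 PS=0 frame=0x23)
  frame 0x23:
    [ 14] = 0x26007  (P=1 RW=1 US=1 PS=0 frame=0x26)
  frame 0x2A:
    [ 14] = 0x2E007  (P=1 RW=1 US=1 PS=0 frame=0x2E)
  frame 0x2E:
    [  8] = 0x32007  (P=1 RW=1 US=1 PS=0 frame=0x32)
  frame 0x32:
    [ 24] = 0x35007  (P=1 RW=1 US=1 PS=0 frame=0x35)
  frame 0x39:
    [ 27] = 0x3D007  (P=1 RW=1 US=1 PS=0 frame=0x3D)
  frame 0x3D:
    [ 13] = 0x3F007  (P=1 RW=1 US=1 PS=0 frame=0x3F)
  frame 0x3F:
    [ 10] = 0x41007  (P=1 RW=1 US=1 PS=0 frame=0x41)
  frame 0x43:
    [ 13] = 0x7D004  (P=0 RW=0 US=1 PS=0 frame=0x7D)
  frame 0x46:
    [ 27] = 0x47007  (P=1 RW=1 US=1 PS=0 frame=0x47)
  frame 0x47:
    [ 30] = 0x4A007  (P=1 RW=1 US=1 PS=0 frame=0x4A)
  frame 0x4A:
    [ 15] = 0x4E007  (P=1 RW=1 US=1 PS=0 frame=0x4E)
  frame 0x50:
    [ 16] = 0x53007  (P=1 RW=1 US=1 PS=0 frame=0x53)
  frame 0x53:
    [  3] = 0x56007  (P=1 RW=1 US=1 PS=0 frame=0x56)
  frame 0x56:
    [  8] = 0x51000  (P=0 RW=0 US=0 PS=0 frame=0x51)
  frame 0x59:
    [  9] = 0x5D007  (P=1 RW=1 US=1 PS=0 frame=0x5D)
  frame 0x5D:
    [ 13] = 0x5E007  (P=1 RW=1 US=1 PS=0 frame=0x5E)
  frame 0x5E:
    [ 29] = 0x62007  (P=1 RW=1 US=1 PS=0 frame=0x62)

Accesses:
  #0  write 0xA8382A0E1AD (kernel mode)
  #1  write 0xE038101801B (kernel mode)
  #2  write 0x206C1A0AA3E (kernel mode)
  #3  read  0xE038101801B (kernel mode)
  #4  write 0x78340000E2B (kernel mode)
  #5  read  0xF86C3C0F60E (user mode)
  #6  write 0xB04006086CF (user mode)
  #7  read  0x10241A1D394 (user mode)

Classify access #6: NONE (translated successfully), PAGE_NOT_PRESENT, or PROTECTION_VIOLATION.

Walk each access:
#0 VA=0xA8382A0E1AD (w,kernel):
  lvl0: tbl 0x1E, slot 21 ⇒ 0x1F007 (P1/RW1/US1/PS0)
  lvl1: tbl 0x1F, slot 14 ⇒ 0x22007 (P1/RW1/US1/PS0)
  lvl2: tbl 0x22, slot 21 ⇒ 0x23007 (P1/RW1/US1/PS0)
  lvl3: tbl 0x23, slot 14 ⇒ 0x26007 (P1/RW1/US1/PS0)
  ✓ 0x261AD  — 4 lookups
#1 VA=0xE038101801B (w,kernel):
  lvl0: tbl 0x1E, slot 28 ⇒ 0x2A007 (P1/RW1/US1/PS0)
  lvl1: tbl 0x2A, slot 14 ⇒ 0x2E007 (P1/RW1/US1/PS0)
  lvl2: tbl 0x2E, slot 8 ⇒ 0x32007 (P1/RW1/US1/PS0)
  lvl3: tbl 0x32, slot 24 ⇒ 0x35007 (P1/RW1/US1/PS0)
  ✓ 0x3501B  — 4 lookups
#2 VA=0x206C1A0AA3E (w,kernel):
  lvl0: tbl 0x1E, slot 4 ⇒ 0x39007 (P1/RW1/US1/PS0)
  lvl1: tbl 0x39, slot 27 ⇒ 0x3D007 (P1/RW1/US1/PS0)
  lvl2: tbl 0x3D, slot 13 ⇒ 0x3F007 (P1/RW1/US1/PS0)
  lvl3: tbl 0x3F, slot 10 ⇒ 0x41007 (P1/RW1/US1/PS0)
  ✓ 0x41A3E  — 4 lookups
#3 VA=0xE038101801B (r,kernel):
  TLB hit vpn=0xE0381018 → PA=0x3501B
#4 VA=0x78340000E2B (w,kernel):
  lvl0: tbl 0x1E, slot 15 ⇒ 0x43007 (P1/RW1/US1/PS0)
  lvl1: tbl 0x43, slot 13 ⇒ 0x7D004 (P0/RW0/US1/PS0)
  ⇒ fault: PAGE_NOT_PRESENT  — 2 lookups
#5 VA=0xF86C3C0F60E (r,user):
  lvl0: tbl 0x1E, slot 31 ⇒ 0x46007 (P1/RW1/US1/PS0)
  lvl1: tbl 0x46, slot 27 ⇒ 0x47007 (P1/RW1/US1/PS0)
  lvl2: tbl 0x47, slot 30 ⇒ 0x4A007 (P1/RW1/US1/PS0)
  lvl3: tbl 0x4A, slot 15 ⇒ 0x4E007 (P1/RW1/US1/PS0)
  ✓ 0x4E60E  — 4 lookups
#6 VA=0xB04006086CF (w,user):
  lvl0: tbl 0x1E, slot 22 ⇒ 0x50007 (P1/RW1/US1/PS0)
  lvl1: tbl 0x50, slot 16 ⇒ 0x53007 (P1/RW1/US1/PS0)
  lvl2: tbl 0x53, slot 3 ⇒ 0x56007 (P1/RW1/US1/PS0)
  lvl3: tbl 0x56, slot 8 ⇒ 0x51000 (P0/RW0/US0/PS0)
  ⇒ fault: PAGE_NOT_PRESENT  — 4 lookups
#7 VA=0x10241A1D394 (r,user):
  lvl0: tbl 0x1E, slot 2 ⇒ 0x59007 (P1/RW1/US1/PS0)
  lvl1: tbl 0x59, slot 9 ⇒ 0x5D007 (P1/RW1/US1/PS0)
  lvl2: tbl 0x5D, slot 13 ⇒ 0x5E007 (P1/RW1/US1/PS0)
  lvl3: tbl 0x5E, slot 29 ⇒ 0x62007 (P1/RW1/US1/PS0)
  ✓ 0x62394  — 4 lookups

Access #6 fault: PAGE_NOT_PRESENT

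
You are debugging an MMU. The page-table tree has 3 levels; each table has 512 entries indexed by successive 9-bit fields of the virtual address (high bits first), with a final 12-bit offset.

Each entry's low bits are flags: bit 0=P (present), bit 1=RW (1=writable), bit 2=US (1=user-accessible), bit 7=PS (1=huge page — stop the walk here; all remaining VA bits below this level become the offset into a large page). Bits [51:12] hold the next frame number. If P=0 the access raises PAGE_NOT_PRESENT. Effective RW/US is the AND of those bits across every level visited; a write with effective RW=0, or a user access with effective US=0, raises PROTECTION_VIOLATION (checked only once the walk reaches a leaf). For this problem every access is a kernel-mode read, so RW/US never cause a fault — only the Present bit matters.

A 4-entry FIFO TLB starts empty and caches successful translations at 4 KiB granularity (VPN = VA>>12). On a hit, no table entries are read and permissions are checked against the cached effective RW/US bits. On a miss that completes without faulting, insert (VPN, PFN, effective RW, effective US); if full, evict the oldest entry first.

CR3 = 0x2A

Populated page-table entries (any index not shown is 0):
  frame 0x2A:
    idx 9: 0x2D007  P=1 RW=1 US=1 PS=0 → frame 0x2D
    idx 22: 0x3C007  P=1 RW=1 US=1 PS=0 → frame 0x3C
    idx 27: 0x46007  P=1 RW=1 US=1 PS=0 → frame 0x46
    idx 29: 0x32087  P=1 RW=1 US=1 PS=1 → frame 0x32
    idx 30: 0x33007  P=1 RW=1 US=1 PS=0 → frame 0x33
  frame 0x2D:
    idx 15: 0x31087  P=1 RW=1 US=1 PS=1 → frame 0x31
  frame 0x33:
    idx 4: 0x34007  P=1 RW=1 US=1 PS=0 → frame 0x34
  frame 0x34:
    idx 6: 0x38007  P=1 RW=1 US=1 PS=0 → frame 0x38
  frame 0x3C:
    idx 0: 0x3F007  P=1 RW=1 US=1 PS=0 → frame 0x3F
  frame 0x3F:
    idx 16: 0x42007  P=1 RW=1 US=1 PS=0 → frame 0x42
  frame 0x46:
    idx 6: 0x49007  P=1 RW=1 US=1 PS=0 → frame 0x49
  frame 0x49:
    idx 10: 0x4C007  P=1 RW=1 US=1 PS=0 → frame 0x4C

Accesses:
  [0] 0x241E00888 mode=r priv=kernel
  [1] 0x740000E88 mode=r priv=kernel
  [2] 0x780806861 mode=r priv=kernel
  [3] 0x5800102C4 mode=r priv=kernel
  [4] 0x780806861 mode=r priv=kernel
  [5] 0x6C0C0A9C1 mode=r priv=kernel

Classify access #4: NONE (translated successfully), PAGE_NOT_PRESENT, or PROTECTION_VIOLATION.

Per-access translation:
#0 VA=0x241E00888 (r,kernel):
  L0 @0x2A[9] → 0x2D007  P=1,RW=1,US=1,PS=0
  L1 @0x2D[15] → 0x31087  P=1,RW=1,US=1,PS=1
  → PA=0x31888 (huge @L1)  (2 entries read)
#1 VA=0x740000E88 (r,kernel):
  L0 @0x2A[29] → 0x32087  P=1,RW=1,US=1,PS=1
  → PA=0x32E88 (huge @L0)  (1 entries read)
#2 VA=0x780806861 (r,kernel):
  L0 @0x2A[30] → 0x33007  P=1,RW=1,US=1,PS=0
  L1 @0x33[4] → 0x34007  P=1,RW=1,US=1,PS=0
  L2 @0x34[6] → 0x38007  P=1,RW=1,US=1,PS=0
  → PA=0x38861  (3 entries read)
#3 VA=0x5800102C4 (r,kernel):
  L0 @0x2A[22] → 0x3C007  P=1,RW=1,US=1,PS=0
  L1 @0x3C[0] → 0x3F007  P=1,RW=1,US=1,PS=0
  L2 @0x3F[16] → 0x42007  P=1,RW=1,US=1,PS=0
  → PA=0x422C4  (3 entries read)
#4 VA=0x780806861 (r,kernel):
  TLB hit vpn=0x780806 → PA=0x38861
#5 VA=0x6C0C0A9C1 (r,kernel):
  L0 @0x2A[27] → 0x46007  P=1,RW=1,US=1,PS=0
  L1 @0x46[6] → 0x49007  P=1,RW=1,US=1,PS=0
  L2 @0x49[10] → 0x4C007  P=1,RW=1,US=1,PS=0
  → PA=0x4C9C1  (3 entries read)

Access #4 fault: NONE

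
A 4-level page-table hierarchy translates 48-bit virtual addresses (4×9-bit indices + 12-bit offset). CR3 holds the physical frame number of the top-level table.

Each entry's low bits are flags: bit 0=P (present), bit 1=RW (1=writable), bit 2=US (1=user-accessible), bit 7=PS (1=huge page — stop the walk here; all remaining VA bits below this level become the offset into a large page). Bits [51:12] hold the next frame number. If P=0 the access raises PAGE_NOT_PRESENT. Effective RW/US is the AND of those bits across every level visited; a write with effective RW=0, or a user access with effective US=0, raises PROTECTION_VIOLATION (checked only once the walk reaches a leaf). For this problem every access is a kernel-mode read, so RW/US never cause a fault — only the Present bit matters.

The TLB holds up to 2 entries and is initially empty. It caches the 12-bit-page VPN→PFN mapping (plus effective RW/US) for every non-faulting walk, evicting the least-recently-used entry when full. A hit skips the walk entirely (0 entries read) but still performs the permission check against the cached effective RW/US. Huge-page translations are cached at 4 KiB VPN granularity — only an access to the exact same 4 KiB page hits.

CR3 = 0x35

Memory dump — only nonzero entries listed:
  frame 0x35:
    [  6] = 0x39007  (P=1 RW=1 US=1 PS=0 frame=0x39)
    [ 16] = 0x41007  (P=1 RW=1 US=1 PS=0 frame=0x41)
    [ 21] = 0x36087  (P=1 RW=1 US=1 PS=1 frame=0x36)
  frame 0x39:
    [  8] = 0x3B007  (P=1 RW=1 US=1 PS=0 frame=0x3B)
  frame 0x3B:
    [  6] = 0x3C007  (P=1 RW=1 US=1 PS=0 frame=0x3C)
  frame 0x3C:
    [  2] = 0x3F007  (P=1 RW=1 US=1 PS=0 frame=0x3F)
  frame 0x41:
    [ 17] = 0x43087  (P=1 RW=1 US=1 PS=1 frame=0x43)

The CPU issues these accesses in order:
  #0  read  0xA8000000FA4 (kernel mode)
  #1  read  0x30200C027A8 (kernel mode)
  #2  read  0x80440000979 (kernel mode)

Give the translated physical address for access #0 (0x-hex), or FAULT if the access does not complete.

Per-access translation:
#0 VA=0xA8000000FA4 (r,kernel):
  [0] read 0x35 idx=21: raw=0x36087 flags P=1 W=1 U=1 S=1
  ⇒ phys 0x36FA4 (huge @L0)  [1 reads]
#1 VA=0x30200C027A8 (r,kernel):
  [0] read 0x35 idx=6: raw=0x39007 flags P=1 W=1 U=1 S=0
  [1] read 0x39 idx=8: raw=0x3B007 flags P=1 W=1 U=1 S=0
  [2] read 0x3B idx=6: raw=0x3C007 flags P=1 W=1 U=1 S=0
  [3] read 0x3C idx=2: raw=0x3F007 flags P=1 W=1 U=1 S=0
  ⇒ phys 0x3F7A8  [4 reads]
#2 VA=0x80440000979 (r,kernel):
  [0] read 0x35 idx=16: raw=0x41007 flags P=1 W=1 U=1 S=0
  [1] read 0x41 idx=17: raw=0x43087 flags P=1 W=1 U=1 S=1
  ⇒ phys 0x43979 (huge @L1)  [2 reads]

Access #0 PA: 0x36FA4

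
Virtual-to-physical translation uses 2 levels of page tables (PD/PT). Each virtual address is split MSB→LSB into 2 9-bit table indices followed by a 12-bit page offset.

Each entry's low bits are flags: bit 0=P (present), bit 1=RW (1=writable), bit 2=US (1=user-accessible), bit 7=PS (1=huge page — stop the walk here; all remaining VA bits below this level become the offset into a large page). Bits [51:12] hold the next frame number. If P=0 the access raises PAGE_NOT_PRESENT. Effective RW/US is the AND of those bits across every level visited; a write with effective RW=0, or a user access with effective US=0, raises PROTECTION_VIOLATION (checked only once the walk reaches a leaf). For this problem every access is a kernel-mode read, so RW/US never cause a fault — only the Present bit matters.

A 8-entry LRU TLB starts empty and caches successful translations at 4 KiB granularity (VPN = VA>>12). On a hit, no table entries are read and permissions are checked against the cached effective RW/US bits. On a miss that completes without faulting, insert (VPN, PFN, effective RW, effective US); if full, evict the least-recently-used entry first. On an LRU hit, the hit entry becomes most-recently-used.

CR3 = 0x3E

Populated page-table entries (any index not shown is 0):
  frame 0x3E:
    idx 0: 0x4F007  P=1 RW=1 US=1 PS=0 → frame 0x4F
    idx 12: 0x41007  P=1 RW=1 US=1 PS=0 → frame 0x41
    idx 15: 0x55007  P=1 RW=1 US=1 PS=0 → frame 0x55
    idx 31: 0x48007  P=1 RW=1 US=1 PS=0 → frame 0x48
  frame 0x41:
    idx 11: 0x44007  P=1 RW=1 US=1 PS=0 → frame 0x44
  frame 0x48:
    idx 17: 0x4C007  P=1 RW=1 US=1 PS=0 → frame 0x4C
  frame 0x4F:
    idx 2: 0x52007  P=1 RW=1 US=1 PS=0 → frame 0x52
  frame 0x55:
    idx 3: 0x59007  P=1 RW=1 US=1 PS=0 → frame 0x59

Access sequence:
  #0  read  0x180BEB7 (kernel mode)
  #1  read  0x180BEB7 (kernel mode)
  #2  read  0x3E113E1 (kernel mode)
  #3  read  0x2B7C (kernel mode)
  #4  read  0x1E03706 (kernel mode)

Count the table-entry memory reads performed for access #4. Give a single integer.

Per-access translation:
#0 VA=0x180BEB7 (r,kernel):
  [0] read 0x3E idx=12: raw=0x41007 flags P=1 W=1 U=1 S=0
  [1] read 0x41 idx=11: raw=0x44007 flags P=1 W=1 U=1 S=0
  ⇒ phys 0x44EB7  [2 reads]
#1 VA=0x180BEB7 (r,kernel):
  TLB hit vpn=0x180B → PA=0x44EB7
#2 VA=0x3E113E1 (r,kernel):
  [0] read 0x3E idx=31: raw=0x48007 flags P=1 W=1 U=1 S=0
  [1] read 0x48 idx=17: raw=0x4C007 flags P=1 W=1 U=1 S=0
  ⇒ phys 0x4C3E1  [2 reads]
#3 VA=0x2B7C (r,kernel):
  [0] read 0x3E idx=0: raw=0x4F007 flags P=1 W=1 U=1 S=0
  [1] read 0x4F idx=2: raw=0x52007 flags P=1 W=1 U=1 S=0
  ⇒ phys 0x52B7C  [2 reads]
#4 VA=0x1E03706 (r,kernel):
  [0] read 0x3E idx=15: raw=0x55007 flags P=1 W=1 U=1 S=0
  [1] read 0x55 idx=3: raw=0x59007 flags P=1 W=1 U=1 S=0
  ⇒ phys 0x59706  [2 reads]

Entries read for #4: 2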